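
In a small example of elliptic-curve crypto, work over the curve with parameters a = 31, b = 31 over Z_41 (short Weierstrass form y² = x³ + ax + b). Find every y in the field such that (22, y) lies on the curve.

x³ + 31x + 31 = 11361 ≡ 4 (mod 41).
Square roots of 4 mod 41: 2 and 39 (since 2² = 4 ≡ 4).

2, 39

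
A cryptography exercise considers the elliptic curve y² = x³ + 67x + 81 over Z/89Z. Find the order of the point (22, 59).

8

2P: tangent at (22, 59): λ = (3·22² + 67)/(2·59) ≡ 6/29. 29⁻¹ ≡ 43 (mod 89), so λ ≡ 6·43 ≡ 80.
  x = λ² - 22 - 22 = 6400 - 44 ≡ 37; y = λ·(22 - 37) - 59 ≡ 76. → (37, 76)
3P: (37, 76) + (22, 59). λ = (59 - 76)/(22 - 37) ≡ 72/74 mod 89. 74⁻¹ ≡ 83 (mod 89) since 74·83 = 6142 ≡ 1, so λ ≡ 13.
  x = λ² - 37 - 22 = 169 - 59 ≡ 21; y = λ·(37 - 21) - 76 ≡ 43. → (21, 43)
4P: (21, 43) + (22, 59). λ = (59 - 43)/(22 - 21) ≡ 16/1 mod 89. 1⁻¹ ≡ 1 (mod 89), so λ ≡ 16.
  x = λ² - 21 - 22 = 256 - 43 ≡ 35; y = λ·(21 - 35) - 43 ≡ 0. → (35, 0)
5P: (35, 0) + (22, 59). λ = (59 - 0)/(22 - 35) ≡ 59/76 mod 89. 76⁻¹ ≡ 41 (mod 89), so λ ≡ 16.
  x = λ² - 35 - 22 = 256 - 57 ≡ 21; y = λ·(35 - 21) - 0 ≡ 46. → (21, 46)
6P: (21, 46) + (22, 59). λ = (59 - 46)/(22 - 21) ≡ 13/1 mod 89. 1⁻¹ ≡ 1 (mod 89), so λ ≡ 13.
  x = λ² - 21 - 22 = 169 - 43 ≡ 37; y = λ·(21 - 37) - 46 ≡ 13. → (37, 13)
7P: (37, 13) + (22, 59). λ = (59 - 13)/(22 - 37) ≡ 46/74 mod 89. 74⁻¹ ≡ 83 (mod 89) since 74·83 = 6142 ≡ 1, so λ ≡ 80.
  x = λ² - 37 - 22 = 6400 - 59 ≡ 22; y = λ·(37 - 22) - 13 ≡ 30. → (22, 30)
8P: (22, 30) + (22, 59): same x and y₁ ≡ -y₂, so the sum is O.
8P = O, so the order is 8.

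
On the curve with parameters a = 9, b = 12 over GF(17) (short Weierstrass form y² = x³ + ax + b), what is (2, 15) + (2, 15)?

tangent at (2, 15): λ = (3·2² + 9)/(2·15) ≡ 4/13. 13⁻¹ ≡ 4 (mod 17) since 13·4 = 52 ≡ 1, so λ ≡ 4·4 ≡ 16.
  x = λ² - 2 - 2 = 256 - 4 ≡ 14; y = λ·(2 - 14) - 15 ≡ 14. → (14, 14)

(14, 14)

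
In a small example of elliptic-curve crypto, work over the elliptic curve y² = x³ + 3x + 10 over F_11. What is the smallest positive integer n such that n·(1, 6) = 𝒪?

2P: tangent at (1, 6): λ = (3·1² + 3)/(2·6) ≡ 6/1. 1⁻¹ ≡ 1 (mod 11) since 1·1 = 1 ≡ 1, so λ ≡ 6·1 ≡ 6.
  x = λ² - 1 - 1 = 36 - 2 ≡ 1; y = λ·(1 - 1) - 6 ≡ 5. → (1, 5)
3P: (1, 5) + (1, 6): same x and y₁ ≡ -y₂, so the sum is 𝒪.
3P = 𝒪, so the order is 3.

3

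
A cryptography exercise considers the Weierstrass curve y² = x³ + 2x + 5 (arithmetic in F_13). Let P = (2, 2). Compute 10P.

Repeated addition: build up to 10P.
2P: tangent at (2, 2): λ = (3·2² + 2)/(2·2) ≡ 1/4. 4⁻¹ ≡ 10 (mod 13), so λ ≡ 1·10 ≡ 10.
  x = λ² - 2 - 2 = 100 - 4 ≡ 5; y = λ·(2 - 5) - 2 ≡ 7. → (5, 7)
3P: (5, 7) + (2, 2). λ = (2 - 7)/(2 - 5) ≡ 8/10 mod 13. 10⁻¹ ≡ 4 (mod 13), so λ ≡ 6.
  x = λ² - 5 - 2 = 36 - 7 ≡ 3; y = λ·(5 - 3) - 7 ≡ 5. → (3, 5)
4P: (3, 5) + (2, 2). λ = (2 - 5)/(2 - 3) ≡ 10/12 mod 13. 12⁻¹ ≡ 12 (mod 13) since 12·12 = 144 ≡ 1, so λ ≡ 3.
  x = λ² - 3 - 2 = 9 - 5 ≡ 4; y = λ·(3 - 4) - 5 ≡ 5. → (4, 5)
5P: (4, 5) + (2, 2). λ = (2 - 5)/(2 - 4) ≡ 10/11 mod 13. 11⁻¹ ≡ 6 (mod 13), so λ ≡ 8.
  x = λ² - 4 - 2 = 64 - 6 ≡ 6; y = λ·(4 - 6) - 5 ≡ 5. → (6, 5)
6P: (6, 5) + (2, 2). λ = (2 - 5)/(2 - 6) ≡ 10/9 mod 13. 9⁻¹ ≡ 3 (mod 13) since 9·3 = 27 ≡ 1, so λ ≡ 4.
  x = λ² - 6 - 2 = 16 - 8 ≡ 8; y = λ·(6 - 8) - 5 ≡ 0. → (8, 0)
7P: (8, 0) + (2, 2). λ = (2 - 0)/(2 - 8) ≡ 2/7 mod 13. 7⁻¹ ≡ 2 (mod 13), so λ ≡ 4.
  x = λ² - 8 - 2 = 16 - 10 ≡ 6; y = λ·(8 - 6) - 0 ≡ 8. → (6, 8)
8P: (6, 8) + (2, 2). λ = (2 - 8)/(2 - 6) ≡ 7/9 mod 13. 9⁻¹ ≡ 3 (mod 13) since 9·3 = 27 ≡ 1, so λ ≡ 8.
  x = λ² - 6 - 2 = 64 - 8 ≡ 4; y = λ·(6 - 4) - 8 ≡ 8. → (4, 8)
9P: (4, 8) + (2, 2). λ = (2 - 8)/(2 - 4) ≡ 7/11 mod 13. 11⁻¹ ≡ 6 (mod 13), so λ ≡ 3.
  x = λ² - 4 - 2 = 9 - 6 ≡ 3; y = λ·(4 - 3) - 8 ≡ 8. → (3, 8)
10P: (3, 8) + (2, 2). λ = (2 - 8)/(2 - 3) ≡ 7/12 mod 13. 12⁻¹ ≡ 12 (mod 13) since 12·12 = 144 ≡ 1, so λ ≡ 6.
  x = λ² - 3 - 2 = 36 - 5 ≡ 5; y = λ·(3 - 5) - 8 ≡ 6. → (5, 6)

(5, 6)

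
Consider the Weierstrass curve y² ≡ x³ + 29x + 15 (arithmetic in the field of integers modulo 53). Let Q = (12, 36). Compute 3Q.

(20, 50)

Repeated addition: build up to 3Q.
2Q: tangent at (12, 36): λ = (3·12² + 29)/(2·36) ≡ 37/19. 19⁻¹ ≡ 14 (mod 53) since 19·14 = 266 ≡ 1, so λ ≡ 37·14 ≡ 41.
  x = λ² - 12 - 12 = 1681 - 24 ≡ 14; y = λ·(12 - 14) - 36 ≡ 41. → (14, 41)
3Q: (14, 41) + (12, 36). λ = (36 - 41)/(12 - 14) ≡ 48/51 mod 53. 51⁻¹ ≡ 26 (mod 53), so λ ≡ 29.
  x = λ² - 14 - 12 = 841 - 26 ≡ 20; y = λ·(14 - 20) - 41 ≡ 50. → (20, 50)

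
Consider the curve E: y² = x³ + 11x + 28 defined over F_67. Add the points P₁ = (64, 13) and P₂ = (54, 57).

(30, 25)

(64, 13) + (54, 57). λ = (57 - 13)/(54 - 64) ≡ 44/57 mod 67. 57⁻¹ ≡ 20 (mod 67) since 57·20 = 1140 ≡ 1, so λ ≡ 9.
  x = λ² - 64 - 54 = 81 - 118 ≡ 30; y = λ·(64 - 30) - 13 ≡ 25. → (30, 25)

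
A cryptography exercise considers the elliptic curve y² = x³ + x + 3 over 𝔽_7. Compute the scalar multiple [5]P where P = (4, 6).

(4, 1)

Repeated addition: build up to 5P.
2P: tangent at (4, 6): λ = (3·4² + 1)/(2·6) ≡ 0/5. 5⁻¹ ≡ 3 (mod 7), so λ ≡ 0·3 ≡ 0.
  x = λ² - 4 - 4 = 0 - 8 ≡ 6; y = λ·(4 - 6) - 6 ≡ 1. → (6, 1)
3P: (6, 1) + (4, 6). λ = (6 - 1)/(4 - 6) ≡ 5/5 mod 7. 5⁻¹ ≡ 3 (mod 7), so λ ≡ 1.
  x = λ² - 6 - 4 = 1 - 10 ≡ 5; y = λ·(6 - 5) - 1 ≡ 0. → (5, 0)
4P: (5, 0) + (4, 6). λ = (6 - 0)/(4 - 5) ≡ 6/6 mod 7. 6⁻¹ ≡ 6 (mod 7), so λ ≡ 1.
  x = λ² - 5 - 4 = 1 - 9 ≡ 6; y = λ·(5 - 6) - 0 ≡ 6. → (6, 6)
5P: (6, 6) + (4, 6). λ = (6 - 6)/(4 - 6) ≡ 0/5 mod 7. 5⁻¹ ≡ 3 (mod 7) since 5·3 = 15 ≡ 1, so λ ≡ 0.
  x = λ² - 6 - 4 = 0 - 10 ≡ 4; y = λ·(6 - 4) - 6 ≡ 1. → (4, 1)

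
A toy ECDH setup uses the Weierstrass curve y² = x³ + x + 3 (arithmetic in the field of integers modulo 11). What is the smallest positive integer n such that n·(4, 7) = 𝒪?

2P: tangent at (4, 7): λ = (3·4² + 1)/(2·7) ≡ 5/3. 3⁻¹ ≡ 4 (mod 11) since 3·4 = 12 ≡ 1, so λ ≡ 5·4 ≡ 9.
  x = λ² - 4 - 4 = 81 - 8 ≡ 7; y = λ·(4 - 7) - 7 ≡ 10. → (7, 10)
3P: (7, 10) + (4, 7). λ = (7 - 10)/(4 - 7) ≡ 8/8 mod 11. 8⁻¹ ≡ 7 (mod 11), so λ ≡ 1.
  x = λ² - 7 - 4 = 1 - 11 ≡ 1; y = λ·(7 - 1) - 10 ≡ 7. → (1, 7)
4P: (1, 7) + (4, 7). λ = (7 - 7)/(4 - 1) ≡ 0/3 mod 11. 3⁻¹ ≡ 4 (mod 11), so λ ≡ 0.
  x = λ² - 1 - 4 = 0 - 5 ≡ 6; y = λ·(1 - 6) - 7 ≡ 4. → (6, 4)
5P: (6, 4) + (4, 7). λ = (7 - 4)/(4 - 6) ≡ 3/9 mod 11. 9⁻¹ ≡ 5 (mod 11) since 9·5 = 45 ≡ 1, so λ ≡ 4.
  x = λ² - 6 - 4 = 16 - 10 ≡ 6; y = λ·(6 - 6) - 4 ≡ 7. → (6, 7)
6P: (6, 7) + (4, 7). λ = (7 - 7)/(4 - 6) ≡ 0/9 mod 11. 9⁻¹ ≡ 5 (mod 11) since 9·5 = 45 ≡ 1, so λ ≡ 0.
  x = λ² - 6 - 4 = 0 - 10 ≡ 1; y = λ·(6 - 1) - 7 ≡ 4. → (1, 4)
7P: (1, 4) + (4, 7). λ = (7 - 4)/(4 - 1) ≡ 3/3 mod 11. 3⁻¹ ≡ 4 (mod 11), so λ ≡ 1.
  x = λ² - 1 - 4 = 1 - 5 ≡ 7; y = λ·(1 - 7) - 4 ≡ 1. → (7, 1)
8P: (7, 1) + (4, 7). λ = (7 - 1)/(4 - 7) ≡ 6/8 mod 11. 8⁻¹ ≡ 7 (mod 11) since 8·7 = 56 ≡ 1, so λ ≡ 9.
  x = λ² - 7 - 4 = 81 - 11 ≡ 4; y = λ·(7 - 4) - 1 ≡ 4. → (4, 4)
9P: (4, 4) + (4, 7): same x and y₁ ≡ -y₂, so the sum is 𝒪.
9P = 𝒪, so the order is 9.

9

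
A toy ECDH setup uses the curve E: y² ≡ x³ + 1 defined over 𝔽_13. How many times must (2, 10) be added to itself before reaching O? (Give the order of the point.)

6

2P: tangent at (2, 10): λ = (3·2² + 0)/(2·10) ≡ 12/7. 7⁻¹ ≡ 2 (mod 13), so λ ≡ 12·2 ≡ 11.
  x = λ² - 2 - 2 = 121 - 4 ≡ 0; y = λ·(2 - 0) - 10 ≡ 12. → (0, 12)
3P: (0, 12) + (2, 10). λ = (10 - 12)/(2 - 0) ≡ 11/2 mod 13. 2⁻¹ ≡ 7 (mod 13), so λ ≡ 12.
  x = λ² - 0 - 2 = 144 - 2 ≡ 12; y = λ·(0 - 12) - 12 ≡ 0. → (12, 0)
4P: (12, 0) + (2, 10). λ = (10 - 0)/(2 - 12) ≡ 10/3 mod 13. 3⁻¹ ≡ 9 (mod 13), so λ ≡ 12.
  x = λ² - 12 - 2 = 144 - 14 ≡ 0; y = λ·(12 - 0) - 0 ≡ 1. → (0, 1)
5P: (0, 1) + (2, 10). λ = (10 - 1)/(2 - 0) ≡ 9/2 mod 13. 2⁻¹ ≡ 7 (mod 13), so λ ≡ 11.
  x = λ² - 0 - 2 = 121 - 2 ≡ 2; y = λ·(0 - 2) - 1 ≡ 3. → (2, 3)
6P: (2, 3) + (2, 10): same x and y₁ ≡ -y₂, so the sum is O.
6P = O, so the order is 6.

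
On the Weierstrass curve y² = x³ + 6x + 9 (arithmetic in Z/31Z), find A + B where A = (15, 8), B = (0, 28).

(15, 8) + (0, 28). λ = (28 - 8)/(0 - 15) ≡ 20/16 mod 31. 16⁻¹ ≡ 2 (mod 31) since 16·2 = 32 ≡ 1, so λ ≡ 9.
  x = λ² - 15 - 0 = 81 - 15 ≡ 4; y = λ·(15 - 4) - 8 ≡ 29. → (4, 29)

(4, 29)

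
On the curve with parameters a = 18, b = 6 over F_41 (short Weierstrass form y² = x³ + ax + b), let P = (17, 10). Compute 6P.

(21, 25)

Repeated addition: build up to 6P.
2P: tangent at (17, 10): λ = (3·17² + 18)/(2·10) ≡ 24/20. 20⁻¹ ≡ 39 (mod 41) since 20·39 = 780 ≡ 1, so λ ≡ 24·39 ≡ 34.
  x = λ² - 17 - 17 = 1156 - 34 ≡ 15; y = λ·(17 - 15) - 10 ≡ 17. → (15, 17)
3P: (15, 17) + (17, 10). λ = (10 - 17)/(17 - 15) ≡ 34/2 mod 41. 2⁻¹ ≡ 21 (mod 41) since 2·21 = 42 ≡ 1, so λ ≡ 17.
  x = λ² - 15 - 17 = 289 - 32 ≡ 11; y = λ·(15 - 11) - 17 ≡ 10. → (11, 10)
4P: (11, 10) + (17, 10). λ = (10 - 10)/(17 - 11) ≡ 0/6 mod 41. 6⁻¹ ≡ 7 (mod 41) since 6·7 = 42 ≡ 1, so λ ≡ 0.
  x = λ² - 11 - 17 = 0 - 28 ≡ 13; y = λ·(11 - 13) - 10 ≡ 31. → (13, 31)
5P: (13, 31) + (17, 10). λ = (10 - 31)/(17 - 13) ≡ 20/4 mod 41. 4⁻¹ ≡ 31 (mod 41), so λ ≡ 5.
  x = λ² - 13 - 17 = 25 - 30 ≡ 36; y = λ·(13 - 36) - 31 ≡ 18. → (36, 18)
6P: (36, 18) + (17, 10). λ = (10 - 18)/(17 - 36) ≡ 33/22 mod 41. 22⁻¹ ≡ 28 (mod 41), so λ ≡ 22.
  x = λ² - 36 - 17 = 484 - 53 ≡ 21; y = λ·(36 - 21) - 18 ≡ 25. → (21, 25)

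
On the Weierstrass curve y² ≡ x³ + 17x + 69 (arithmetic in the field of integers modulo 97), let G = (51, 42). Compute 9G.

Double-and-add on 9 = (1001)₂. Start with G = (51, 42) for the leading 1-bit.
double: tangent at (51, 42): λ = (3·51² + 17)/(2·42) ≡ 60/84. 84⁻¹ ≡ 82 (mod 97), so λ ≡ 60·82 ≡ 70.
  x = λ² - 51 - 51 = 4900 - 102 ≡ 45; y = λ·(51 - 45) - 42 ≡ 87. → (45, 87)
double: tangent at (45, 87): λ = (3·45² + 17)/(2·87) ≡ 78/77. 77⁻¹ ≡ 63 (mod 97) since 77·63 = 4851 ≡ 1, so λ ≡ 78·63 ≡ 64.
  x = λ² - 45 - 45 = 4096 - 90 ≡ 29; y = λ·(45 - 29) - 87 ≡ 64. → (29, 64)
double: tangent at (29, 64): λ = (3·29² + 17)/(2·64) ≡ 18/31. 31⁻¹ ≡ 72 (mod 97), so λ ≡ 18·72 ≡ 35.
  x = λ² - 29 - 29 = 1225 - 58 ≡ 3; y = λ·(29 - 3) - 64 ≡ 70. → (3, 70)
add G: (3, 70) + (51, 42). λ = (42 - 70)/(51 - 3) ≡ 69/48 mod 97. 48⁻¹ ≡ 95 (mod 97), so λ ≡ 56.
  x = λ² - 3 - 51 = 3136 - 54 ≡ 75; y = λ·(3 - 75) - 70 ≡ 69. → (75, 69)

(75, 69)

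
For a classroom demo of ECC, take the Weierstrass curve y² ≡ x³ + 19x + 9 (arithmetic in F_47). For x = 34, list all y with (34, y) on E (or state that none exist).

3, 44

x³ + 19x + 9 = 39959 ≡ 9 (mod 47).
Square roots of 9 mod 47: 3 and 44 (since 3² = 9 ≡ 9).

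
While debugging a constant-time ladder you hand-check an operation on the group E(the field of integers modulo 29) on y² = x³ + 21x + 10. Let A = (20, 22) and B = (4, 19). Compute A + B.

(9, 0)

(20, 22) + (4, 19). λ = (19 - 22)/(4 - 20) ≡ 26/13 mod 29. 13⁻¹ ≡ 9 (mod 29), so λ ≡ 2.
  x = λ² - 20 - 4 = 4 - 24 ≡ 9; y = λ·(20 - 9) - 22 ≡ 0. → (9, 0)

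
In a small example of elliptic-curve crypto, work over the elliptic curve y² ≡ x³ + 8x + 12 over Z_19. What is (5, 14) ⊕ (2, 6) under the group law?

(5, 14) + (2, 6). λ = (6 - 14)/(2 - 5) ≡ 11/16 mod 19. 16⁻¹ ≡ 6 (mod 19) since 16·6 = 96 ≡ 1, so λ ≡ 9.
  x = λ² - 5 - 2 = 81 - 7 ≡ 17; y = λ·(5 - 17) - 14 ≡ 11. → (17, 11)

(17, 11)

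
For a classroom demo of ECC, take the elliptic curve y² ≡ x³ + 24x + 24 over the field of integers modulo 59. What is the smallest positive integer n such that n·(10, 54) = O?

2P: tangent at (10, 54): λ = (3·10² + 24)/(2·54) ≡ 29/49. 49⁻¹ ≡ 53 (mod 59) since 49·53 = 2597 ≡ 1, so λ ≡ 29·53 ≡ 3.
  x = λ² - 10 - 10 = 9 - 20 ≡ 48; y = λ·(10 - 48) - 54 ≡ 9. → (48, 9)
3P: (48, 9) + (10, 54). λ = (54 - 9)/(10 - 48) ≡ 45/21 mod 59. 21⁻¹ ≡ 45 (mod 59) since 21·45 = 945 ≡ 1, so λ ≡ 19.
  x = λ² - 48 - 10 = 361 - 58 ≡ 8; y = λ·(48 - 8) - 9 ≡ 43. → (8, 43)
4P: (8, 43) + (10, 54). λ = (54 - 43)/(10 - 8) ≡ 11/2 mod 59. 2⁻¹ ≡ 30 (mod 59) since 2·30 = 60 ≡ 1, so λ ≡ 35.
  x = λ² - 8 - 10 = 1225 - 18 ≡ 27; y = λ·(8 - 27) - 43 ≡ 0. → (27, 0)
5P: (27, 0) + (10, 54). λ = (54 - 0)/(10 - 27) ≡ 54/42 mod 59. 42⁻¹ ≡ 52 (mod 59), so λ ≡ 35.
  x = λ² - 27 - 10 = 1225 - 37 ≡ 8; y = λ·(27 - 8) - 0 ≡ 16. → (8, 16)
6P: (8, 16) + (10, 54). λ = (54 - 16)/(10 - 8) ≡ 38/2 mod 59. 2⁻¹ ≡ 30 (mod 59), so λ ≡ 19.
  x = λ² - 8 - 10 = 361 - 18 ≡ 48; y = λ·(8 - 48) - 16 ≡ 50. → (48, 50)
7P: (48, 50) + (10, 54). λ = (54 - 50)/(10 - 48) ≡ 4/21 mod 59. 21⁻¹ ≡ 45 (mod 59), so λ ≡ 3.
  x = λ² - 48 - 10 = 9 - 58 ≡ 10; y = λ·(48 - 10) - 50 ≡ 5. → (10, 5)
8P: (10, 5) + (10, 54): same x and y₁ ≡ -y₂, so the sum is O.
8P = O, so the order is 8.

8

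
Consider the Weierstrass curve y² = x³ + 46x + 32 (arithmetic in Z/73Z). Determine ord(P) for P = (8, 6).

2P: tangent at (8, 6): λ = (3·8² + 46)/(2·6) ≡ 19/12. 12⁻¹ ≡ 67 (mod 73) since 12·67 = 804 ≡ 1, so λ ≡ 19·67 ≡ 32.
  x = λ² - 8 - 8 = 1024 - 16 ≡ 59; y = λ·(8 - 59) - 6 ≡ 41. → (59, 41)
3P: (59, 41) + (8, 6). λ = (6 - 41)/(8 - 59) ≡ 38/22 mod 73. 22⁻¹ ≡ 10 (mod 73), so λ ≡ 15.
  x = λ² - 59 - 8 = 225 - 67 ≡ 12; y = λ·(59 - 12) - 41 ≡ 7. → (12, 7)
4P: (12, 7) + (8, 6). λ = (6 - 7)/(8 - 12) ≡ 72/69 mod 73. 69⁻¹ ≡ 18 (mod 73) since 69·18 = 1242 ≡ 1, so λ ≡ 55.
  x = λ² - 12 - 8 = 3025 - 20 ≡ 12; y = λ·(12 - 12) - 7 ≡ 66. → (12, 66)
5P: (12, 66) + (8, 6). λ = (6 - 66)/(8 - 12) ≡ 13/69 mod 73. 69⁻¹ ≡ 18 (mod 73), so λ ≡ 15.
  x = λ² - 12 - 8 = 225 - 20 ≡ 59; y = λ·(12 - 59) - 66 ≡ 32. → (59, 32)
6P: (59, 32) + (8, 6). λ = (6 - 32)/(8 - 59) ≡ 47/22 mod 73. 22⁻¹ ≡ 10 (mod 73) since 22·10 = 220 ≡ 1, so λ ≡ 32.
  x = λ² - 59 - 8 = 1024 - 67 ≡ 8; y = λ·(59 - 8) - 32 ≡ 67. → (8, 67)
7P: (8, 67) + (8, 6): same x and y₁ ≡ -y₂, so the sum is ∞.
7P = ∞, so the order is 7.

7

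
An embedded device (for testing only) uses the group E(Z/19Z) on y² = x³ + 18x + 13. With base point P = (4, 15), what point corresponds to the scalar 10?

(9, 12)

Repeated addition: build up to 10P.
2P: tangent at (4, 15): λ = (3·4² + 18)/(2·15) ≡ 9/11. 11⁻¹ ≡ 7 (mod 19), so λ ≡ 9·7 ≡ 6.
  x = λ² - 4 - 4 = 36 - 8 ≡ 9; y = λ·(4 - 9) - 15 ≡ 12. → (9, 12)
3P: (9, 12) + (4, 15). λ = (15 - 12)/(4 - 9) ≡ 3/14 mod 19. 14⁻¹ ≡ 15 (mod 19), so λ ≡ 7.
  x = λ² - 9 - 4 = 49 - 13 ≡ 17; y = λ·(9 - 17) - 12 ≡ 8. → (17, 8)
4P: (17, 8) + (4, 15). λ = (15 - 8)/(4 - 17) ≡ 7/6 mod 19. 6⁻¹ ≡ 16 (mod 19) since 6·16 = 96 ≡ 1, so λ ≡ 17.
  x = λ² - 17 - 4 = 289 - 21 ≡ 2; y = λ·(17 - 2) - 8 ≡ 0. → (2, 0)
5P: (2, 0) + (4, 15). λ = (15 - 0)/(4 - 2) ≡ 15/2 mod 19. 2⁻¹ ≡ 10 (mod 19) since 2·10 = 20 ≡ 1, so λ ≡ 17.
  x = λ² - 2 - 4 = 289 - 6 ≡ 17; y = λ·(2 - 17) - 0 ≡ 11. → (17, 11)
6P: (17, 11) + (4, 15). λ = (15 - 11)/(4 - 17) ≡ 4/6 mod 19. 6⁻¹ ≡ 16 (mod 19), so λ ≡ 7.
  x = λ² - 17 - 4 = 49 - 21 ≡ 9; y = λ·(17 - 9) - 11 ≡ 7. → (9, 7)
7P: (9, 7) + (4, 15). λ = (15 - 7)/(4 - 9) ≡ 8/14 mod 19. 14⁻¹ ≡ 15 (mod 19), so λ ≡ 6.
  x = λ² - 9 - 4 = 36 - 13 ≡ 4; y = λ·(9 - 4) - 7 ≡ 4. → (4, 4)
8P: (4, 4) + (4, 15): same x and y₁ ≡ -y₂, so the sum is O.
9P: O + (4, 15) = (4, 15) (identity).
10P: tangent at (4, 15): λ = (3·4² + 18)/(2·15) ≡ 9/11. 11⁻¹ ≡ 7 (mod 19), so λ ≡ 9·7 ≡ 6.
  x = λ² - 4 - 4 = 36 - 8 ≡ 9; y = λ·(4 - 9) - 15 ≡ 12. → (9, 12)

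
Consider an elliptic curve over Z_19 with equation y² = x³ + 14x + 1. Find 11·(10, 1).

Write Q = (10, 1).
Repeated addition: build up to 11Q.
2Q: tangent at (10, 1): λ = (3·10² + 14)/(2·1) ≡ 10/2. 2⁻¹ ≡ 10 (mod 19) since 2·10 = 20 ≡ 1, so λ ≡ 10·10 ≡ 5.
  x = λ² - 10 - 10 = 25 - 20 ≡ 5; y = λ·(10 - 5) - 1 ≡ 5. → (5, 5)
3Q: (5, 5) + (10, 1). λ = (1 - 5)/(10 - 5) ≡ 15/5 mod 19. 5⁻¹ ≡ 4 (mod 19), so λ ≡ 3.
  x = λ² - 5 - 10 = 9 - 15 ≡ 13; y = λ·(5 - 13) - 5 ≡ 9. → (13, 9)
4Q: (13, 9) + (10, 1). λ = (1 - 9)/(10 - 13) ≡ 11/16 mod 19. 16⁻¹ ≡ 6 (mod 19), so λ ≡ 9.
  x = λ² - 13 - 10 = 81 - 23 ≡ 1; y = λ·(13 - 1) - 9 ≡ 4. → (1, 4)
5Q: (1, 4) + (10, 1). λ = (1 - 4)/(10 - 1) ≡ 16/9 mod 19. 9⁻¹ ≡ 17 (mod 19) since 9·17 = 153 ≡ 1, so λ ≡ 6.
  x = λ² - 1 - 10 = 36 - 11 ≡ 6; y = λ·(1 - 6) - 4 ≡ 4. → (6, 4)
6Q: (6, 4) + (10, 1). λ = (1 - 4)/(10 - 6) ≡ 16/4 mod 19. 4⁻¹ ≡ 5 (mod 19), so λ ≡ 4.
  x = λ² - 6 - 10 = 16 - 16 ≡ 0; y = λ·(6 - 0) - 4 ≡ 1. → (0, 1)
7Q: (0, 1) + (10, 1). λ = (1 - 1)/(10 - 0) ≡ 0/10 mod 19. 10⁻¹ ≡ 2 (mod 19), so λ ≡ 0.
  x = λ² - 0 - 10 = 0 - 10 ≡ 9; y = λ·(0 - 9) - 1 ≡ 18. → (9, 18)
8Q: (9, 18) + (10, 1). λ = (1 - 18)/(10 - 9) ≡ 2/1 mod 19. 1⁻¹ ≡ 1 (mod 19), so λ ≡ 2.
  x = λ² - 9 - 10 = 4 - 19 ≡ 4; y = λ·(9 - 4) - 18 ≡ 11. → (4, 11)
9Q: (4, 11) + (10, 1). λ = (1 - 11)/(10 - 4) ≡ 9/6 mod 19. 6⁻¹ ≡ 16 (mod 19) since 6·16 = 96 ≡ 1, so λ ≡ 11.
  x = λ² - 4 - 10 = 121 - 14 ≡ 12; y = λ·(4 - 12) - 11 ≡ 15. → (12, 15)
10Q: (12, 15) + (10, 1). λ = (1 - 15)/(10 - 12) ≡ 5/17 mod 19. 17⁻¹ ≡ 9 (mod 19) since 17·9 = 153 ≡ 1, so λ ≡ 7.
  x = λ² - 12 - 10 = 49 - 22 ≡ 8; y = λ·(12 - 8) - 15 ≡ 13. → (8, 13)
11Q: (8, 13) + (10, 1). λ = (1 - 13)/(10 - 8) ≡ 7/2 mod 19. 2⁻¹ ≡ 10 (mod 19) since 2·10 = 20 ≡ 1, so λ ≡ 13.
  x = λ² - 8 - 10 = 169 - 18 ≡ 18; y = λ·(8 - 18) - 13 ≡ 9. → (18, 9)

(18, 9)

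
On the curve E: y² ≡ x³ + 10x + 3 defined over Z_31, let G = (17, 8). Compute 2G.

(11, 7)

tangent at (17, 8): λ = (3·17² + 10)/(2·8) ≡ 9/16. 16⁻¹ ≡ 2 (mod 31), so λ ≡ 9·2 ≡ 18.
  x = λ² - 17 - 17 = 324 - 34 ≡ 11; y = λ·(17 - 11) - 8 ≡ 7. → (11, 7)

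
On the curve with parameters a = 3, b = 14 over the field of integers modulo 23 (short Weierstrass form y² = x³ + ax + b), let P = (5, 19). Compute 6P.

(16, 15)

Repeated addition: build up to 6P.
2P: tangent at (5, 19): λ = (3·5² + 3)/(2·19) ≡ 9/15. 15⁻¹ ≡ 20 (mod 23), so λ ≡ 9·20 ≡ 19.
  x = λ² - 5 - 5 = 361 - 10 ≡ 6; y = λ·(5 - 6) - 19 ≡ 8. → (6, 8)
3P: (6, 8) + (5, 19). λ = (19 - 8)/(5 - 6) ≡ 11/22 mod 23. 22⁻¹ ≡ 22 (mod 23), so λ ≡ 12.
  x = λ² - 6 - 5 = 144 - 11 ≡ 18; y = λ·(6 - 18) - 8 ≡ 9. → (18, 9)
4P: (18, 9) + (5, 19). λ = (19 - 9)/(5 - 18) ≡ 10/10 mod 23. 10⁻¹ ≡ 7 (mod 23) since 10·7 = 70 ≡ 1, so λ ≡ 1.
  x = λ² - 18 - 5 = 1 - 23 ≡ 1; y = λ·(18 - 1) - 9 ≡ 8. → (1, 8)
5P: (1, 8) + (5, 19). λ = (19 - 8)/(5 - 1) ≡ 11/4 mod 23. 4⁻¹ ≡ 6 (mod 23) since 4·6 = 24 ≡ 1, so λ ≡ 20.
  x = λ² - 1 - 5 = 400 - 6 ≡ 3; y = λ·(1 - 3) - 8 ≡ 21. → (3, 21)
6P: (3, 21) + (5, 19). λ = (19 - 21)/(5 - 3) ≡ 21/2 mod 23. 2⁻¹ ≡ 12 (mod 23), so λ ≡ 22.
  x = λ² - 3 - 5 = 484 - 8 ≡ 16; y = λ·(3 - 16) - 21 ≡ 15. → (16, 15)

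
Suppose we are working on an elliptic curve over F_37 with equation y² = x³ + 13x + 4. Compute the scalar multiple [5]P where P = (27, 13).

(9, 6)

Double-and-add on 5 = (101)₂. Start with P = (27, 13) for the leading 1-bit.
double: tangent at (27, 13): λ = (3·27² + 13)/(2·13) ≡ 17/26. 26⁻¹ ≡ 10 (mod 37) since 26·10 = 260 ≡ 1, so λ ≡ 17·10 ≡ 22.
  x = λ² - 27 - 27 = 484 - 54 ≡ 23; y = λ·(27 - 23) - 13 ≡ 1. → (23, 1)
double: tangent at (23, 1): λ = (3·23² + 13)/(2·1) ≡ 9/2. 2⁻¹ ≡ 19 (mod 37), so λ ≡ 9·19 ≡ 23.
  x = λ² - 23 - 23 = 529 - 46 ≡ 2; y = λ·(23 - 2) - 1 ≡ 1. → (2, 1)
add P: (2, 1) + (27, 13). λ = (13 - 1)/(27 - 2) ≡ 12/25 mod 37. 25⁻¹ ≡ 3 (mod 37) since 25·3 = 75 ≡ 1, so λ ≡ 36.
  x = λ² - 2 - 27 = 1296 - 29 ≡ 9; y = λ·(2 - 9) - 1 ≡ 6. → (9, 6)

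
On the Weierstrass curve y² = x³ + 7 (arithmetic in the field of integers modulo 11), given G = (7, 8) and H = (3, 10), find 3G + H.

First 3G:
Repeated addition: build up to 3G.
2G: tangent at (7, 8): λ = (3·7² + 0)/(2·8) ≡ 4/5. 5⁻¹ ≡ 9 (mod 11) since 5·9 = 45 ≡ 1, so λ ≡ 4·9 ≡ 3.
  x = λ² - 7 - 7 = 9 - 14 ≡ 6; y = λ·(7 - 6) - 8 ≡ 6. → (6, 6)
3G: (6, 6) + (7, 8). λ = (8 - 6)/(7 - 6) ≡ 2/1 mod 11. 1⁻¹ ≡ 1 (mod 11), so λ ≡ 2.
  x = λ² - 6 - 7 = 4 - 13 ≡ 2; y = λ·(6 - 2) - 6 ≡ 2. → (2, 2)
3G = (2, 2).
Finally 3G + H:
(2, 2) + (3, 10). λ = (10 - 2)/(3 - 2) ≡ 8/1 mod 11. 1⁻¹ ≡ 1 (mod 11), so λ ≡ 8.
  x = λ² - 2 - 3 = 64 - 5 ≡ 4; y = λ·(2 - 4) - 2 ≡ 4. → (4, 4)

(4, 4)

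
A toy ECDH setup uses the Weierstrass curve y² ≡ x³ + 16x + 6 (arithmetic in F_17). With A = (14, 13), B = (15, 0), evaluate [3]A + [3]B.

(8, 0)

First 3A:
Repeated addition: build up to 3A.
2A: tangent at (14, 13): λ = (3·14² + 16)/(2·13) ≡ 9/9. 9⁻¹ ≡ 2 (mod 17), so λ ≡ 9·2 ≡ 1.
  x = λ² - 14 - 14 = 1 - 28 ≡ 7; y = λ·(14 - 7) - 13 ≡ 11. → (7, 11)
3A: (7, 11) + (14, 13). λ = (13 - 11)/(14 - 7) ≡ 2/7 mod 17. 7⁻¹ ≡ 5 (mod 17) since 7·5 = 35 ≡ 1, so λ ≡ 10.
  x = λ² - 7 - 14 = 100 - 21 ≡ 11; y = λ·(7 - 11) - 11 ≡ 0. → (11, 0)
3A = (11, 0).
Next 3B:
Repeated addition: build up to 3B.
2B: (15, 0) + (15, 0): same x and y₁ ≡ -y₂, so the sum is the point at infinity.
3B: the point at infinity + (15, 0) = (15, 0) (identity).
3B = (15, 0).
Finally 3A + 3B:
(11, 0) + (15, 0). λ = (0 - 0)/(15 - 11) ≡ 0/4 mod 17. 4⁻¹ ≡ 13 (mod 17) since 4·13 = 52 ≡ 1, so λ ≡ 0.
  x = λ² - 11 - 15 = 0 - 26 ≡ 8; y = λ·(11 - 8) - 0 ≡ 0. → (8, 0)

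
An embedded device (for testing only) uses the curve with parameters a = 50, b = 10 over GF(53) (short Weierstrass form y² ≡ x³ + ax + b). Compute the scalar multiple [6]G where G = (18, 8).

Double-and-add on 6 = (110)₂. Start with G = (18, 8) for the leading 1-bit.
double: tangent at (18, 8): λ = (3·18² + 50)/(2·8) ≡ 15/16. 16⁻¹ ≡ 10 (mod 53), so λ ≡ 15·10 ≡ 44.
  x = λ² - 18 - 18 = 1936 - 36 ≡ 45; y = λ·(18 - 45) - 8 ≡ 23. → (45, 23)
add G: (45, 23) + (18, 8). λ = (8 - 23)/(18 - 45) ≡ 38/26 mod 53. 26⁻¹ ≡ 51 (mod 53) since 26·51 = 1326 ≡ 1, so λ ≡ 30.
  x = λ² - 45 - 18 = 900 - 63 ≡ 42; y = λ·(45 - 42) - 23 ≡ 14. → (42, 14)
double: tangent at (42, 14): λ = (3·42² + 50)/(2·14) ≡ 42/28. 28⁻¹ ≡ 36 (mod 53) since 28·36 = 1008 ≡ 1, so λ ≡ 42·36 ≡ 28.
  x = λ² - 42 - 42 = 784 - 84 ≡ 11; y = λ·(42 - 11) - 14 ≡ 6. → (11, 6)

(11, 6)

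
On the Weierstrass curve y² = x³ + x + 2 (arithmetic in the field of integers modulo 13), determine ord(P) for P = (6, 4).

2P: tangent at (6, 4): λ = (3·6² + 1)/(2·4) ≡ 5/8. 8⁻¹ ≡ 5 (mod 13) since 8·5 = 40 ≡ 1, so λ ≡ 5·5 ≡ 12.
  x = λ² - 6 - 6 = 144 - 12 ≡ 2; y = λ·(6 - 2) - 4 ≡ 5. → (2, 5)
3P: (2, 5) + (6, 4). λ = (4 - 5)/(6 - 2) ≡ 12/4 mod 13. 4⁻¹ ≡ 10 (mod 13) since 4·10 = 40 ≡ 1, so λ ≡ 3.
  x = λ² - 2 - 6 = 9 - 8 ≡ 1; y = λ·(2 - 1) - 5 ≡ 11. → (1, 11)
4P: (1, 11) + (6, 4). λ = (4 - 11)/(6 - 1) ≡ 6/5 mod 13. 5⁻¹ ≡ 8 (mod 13), so λ ≡ 9.
  x = λ² - 1 - 6 = 81 - 7 ≡ 9; y = λ·(1 - 9) - 11 ≡ 8. → (9, 8)
5P: (9, 8) + (6, 4). λ = (4 - 8)/(6 - 9) ≡ 9/10 mod 13. 10⁻¹ ≡ 4 (mod 13), so λ ≡ 10.
  x = λ² - 9 - 6 = 100 - 15 ≡ 7; y = λ·(9 - 7) - 8 ≡ 12. → (7, 12)
6P: (7, 12) + (6, 4). λ = (4 - 12)/(6 - 7) ≡ 5/12 mod 13. 12⁻¹ ≡ 12 (mod 13), so λ ≡ 8.
  x = λ² - 7 - 6 = 64 - 13 ≡ 12; y = λ·(7 - 12) - 12 ≡ 0. → (12, 0)
7P: (12, 0) + (6, 4). λ = (4 - 0)/(6 - 12) ≡ 4/7 mod 13. 7⁻¹ ≡ 2 (mod 13), so λ ≡ 8.
  x = λ² - 12 - 6 = 64 - 18 ≡ 7; y = λ·(12 - 7) - 0 ≡ 1. → (7, 1)
8P: (7, 1) + (6, 4). λ = (4 - 1)/(6 - 7) ≡ 3/12 mod 13. 12⁻¹ ≡ 12 (mod 13), so λ ≡ 10.
  x = λ² - 7 - 6 = 100 - 13 ≡ 9; y = λ·(7 - 9) - 1 ≡ 5. → (9, 5)
9P: (9, 5) + (6, 4). λ = (4 - 5)/(6 - 9) ≡ 12/10 mod 13. 10⁻¹ ≡ 4 (mod 13), so λ ≡ 9.
  x = λ² - 9 - 6 = 81 - 15 ≡ 1; y = λ·(9 - 1) - 5 ≡ 2. → (1, 2)
10P: (1, 2) + (6, 4). λ = (4 - 2)/(6 - 1) ≡ 2/5 mod 13. 5⁻¹ ≡ 8 (mod 13) since 5·8 = 40 ≡ 1, so λ ≡ 3.
  x = λ² - 1 - 6 = 9 - 7 ≡ 2; y = λ·(1 - 2) - 2 ≡ 8. → (2, 8)
11P: (2, 8) + (6, 4). λ = (4 - 8)/(6 - 2) ≡ 9/4 mod 13. 4⁻¹ ≡ 10 (mod 13) since 4·10 = 40 ≡ 1, so λ ≡ 12.
  x = λ² - 2 - 6 = 144 - 8 ≡ 6; y = λ·(2 - 6) - 8 ≡ 9. → (6, 9)
12P: (6, 9) + (6, 4): same x and y₁ ≡ -y₂, so the sum is 𝒪.
12P = 𝒪, so the order is 12.

12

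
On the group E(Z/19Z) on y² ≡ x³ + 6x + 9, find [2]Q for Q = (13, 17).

(12, 2)

tangent at (13, 17): λ = (3·13² + 6)/(2·17) ≡ 0/15. 15⁻¹ ≡ 14 (mod 19), so λ ≡ 0·14 ≡ 0.
  x = λ² - 13 - 13 = 0 - 26 ≡ 12; y = λ·(13 - 12) - 17 ≡ 2. → (12, 2)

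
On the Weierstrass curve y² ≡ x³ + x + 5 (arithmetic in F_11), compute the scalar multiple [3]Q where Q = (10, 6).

(5, 5)

Repeated addition: build up to 3Q.
2Q: tangent at (10, 6): λ = (3·10² + 1)/(2·6) ≡ 4/1. 1⁻¹ ≡ 1 (mod 11), so λ ≡ 4·1 ≡ 4.
  x = λ² - 10 - 10 = 16 - 20 ≡ 7; y = λ·(10 - 7) - 6 ≡ 6. → (7, 6)
3Q: (7, 6) + (10, 6). λ = (6 - 6)/(10 - 7) ≡ 0/3 mod 11. 3⁻¹ ≡ 4 (mod 11), so λ ≡ 0.
  x = λ² - 7 - 10 = 0 - 17 ≡ 5; y = λ·(7 - 5) - 6 ≡ 5. → (5, 5)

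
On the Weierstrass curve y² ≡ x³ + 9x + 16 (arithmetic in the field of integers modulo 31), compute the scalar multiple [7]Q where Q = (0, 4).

(27, 28)

Repeated addition: build up to 7Q.
2Q: tangent at (0, 4): λ = (3·0² + 9)/(2·4) ≡ 9/8. 8⁻¹ ≡ 4 (mod 31) since 8·4 = 32 ≡ 1, so λ ≡ 9·4 ≡ 5.
  x = λ² - 0 - 0 = 25 - 0 ≡ 25; y = λ·(0 - 25) - 4 ≡ 26. → (25, 26)
3Q: (25, 26) + (0, 4). λ = (4 - 26)/(0 - 25) ≡ 9/6 mod 31. 6⁻¹ ≡ 26 (mod 31), so λ ≡ 17.
  x = λ² - 25 - 0 = 289 - 25 ≡ 16; y = λ·(25 - 16) - 26 ≡ 3. → (16, 3)
4Q: (16, 3) + (0, 4). λ = (4 - 3)/(0 - 16) ≡ 1/15 mod 31. 15⁻¹ ≡ 29 (mod 31), so λ ≡ 29.
  x = λ² - 16 - 0 = 841 - 16 ≡ 19; y = λ·(16 - 19) - 3 ≡ 3. → (19, 3)
5Q: (19, 3) + (0, 4). λ = (4 - 3)/(0 - 19) ≡ 1/12 mod 31. 12⁻¹ ≡ 13 (mod 31) since 12·13 = 156 ≡ 1, so λ ≡ 13.
  x = λ² - 19 - 0 = 169 - 19 ≡ 26; y = λ·(19 - 26) - 3 ≡ 30. → (26, 30)
6Q: (26, 30) + (0, 4). λ = (4 - 30)/(0 - 26) ≡ 5/5 mod 31. 5⁻¹ ≡ 25 (mod 31), so λ ≡ 1.
  x = λ² - 26 - 0 = 1 - 26 ≡ 6; y = λ·(26 - 6) - 30 ≡ 21. → (6, 21)
7Q: (6, 21) + (0, 4). λ = (4 - 21)/(0 - 6) ≡ 14/25 mod 31. 25⁻¹ ≡ 5 (mod 31), so λ ≡ 8.
  x = λ² - 6 - 0 = 64 - 6 ≡ 27; y = λ·(6 - 27) - 21 ≡ 28. → (27, 28)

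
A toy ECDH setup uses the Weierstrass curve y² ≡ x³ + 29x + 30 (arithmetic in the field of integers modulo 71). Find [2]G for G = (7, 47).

(31, 41)

tangent at (7, 47): λ = (3·7² + 29)/(2·47) ≡ 34/23. 23⁻¹ ≡ 34 (mod 71), so λ ≡ 34·34 ≡ 20.
  x = λ² - 7 - 7 = 400 - 14 ≡ 31; y = λ·(7 - 31) - 47 ≡ 41. → (31, 41)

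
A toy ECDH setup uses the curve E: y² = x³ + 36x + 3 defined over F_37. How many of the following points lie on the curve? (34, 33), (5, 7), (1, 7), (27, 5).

(34, 33): 33² ≡ 16, rhs ≡ 16 → on.
(5, 7): 7² ≡ 12, rhs ≡ 12 → on.
(1, 7): 7² ≡ 12, rhs ≡ 3 → off.
(27, 5): 5² ≡ 25, rhs ≡ 12 → off.

2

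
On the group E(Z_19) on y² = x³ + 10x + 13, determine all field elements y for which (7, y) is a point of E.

none

x³ + 10x + 13 = 426 ≡ 8 (mod 19).
8 is a non-residue mod 19; no y exists.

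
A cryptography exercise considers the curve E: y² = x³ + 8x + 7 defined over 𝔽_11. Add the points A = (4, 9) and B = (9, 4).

(10, 8)

(4, 9) + (9, 4). λ = (4 - 9)/(9 - 4) ≡ 6/5 mod 11. 5⁻¹ ≡ 9 (mod 11), so λ ≡ 10.
  x = λ² - 4 - 9 = 100 - 13 ≡ 10; y = λ·(4 - 10) - 9 ≡ 8. → (10, 8)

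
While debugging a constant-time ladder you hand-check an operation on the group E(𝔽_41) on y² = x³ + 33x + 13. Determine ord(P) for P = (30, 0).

2P: (30, 0) + (30, 0): same x and y₁ ≡ -y₂, so the sum is 𝒪.
2P = 𝒪, so the order is 2.

2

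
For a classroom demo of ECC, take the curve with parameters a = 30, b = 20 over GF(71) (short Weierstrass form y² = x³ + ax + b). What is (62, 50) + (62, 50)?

(7, 54)

tangent at (62, 50): λ = (3·62² + 30)/(2·50) ≡ 60/29. 29⁻¹ ≡ 49 (mod 71) since 29·49 = 1421 ≡ 1, so λ ≡ 60·49 ≡ 29.
  x = λ² - 62 - 62 = 841 - 124 ≡ 7; y = λ·(62 - 7) - 50 ≡ 54. → (7, 54)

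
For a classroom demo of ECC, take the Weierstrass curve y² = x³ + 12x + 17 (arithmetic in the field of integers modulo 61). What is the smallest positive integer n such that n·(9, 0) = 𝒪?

2

2P: (9, 0) + (9, 0): same x and y₁ ≡ -y₂, so the sum is 𝒪.
2P = 𝒪, so the order is 2.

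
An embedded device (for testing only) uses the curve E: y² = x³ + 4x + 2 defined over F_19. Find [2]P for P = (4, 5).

(16, 1)

tangent at (4, 5): λ = (3·4² + 4)/(2·5) ≡ 14/10. 10⁻¹ ≡ 2 (mod 19), so λ ≡ 14·2 ≡ 9.
  x = λ² - 4 - 4 = 81 - 8 ≡ 16; y = λ·(4 - 16) - 5 ≡ 1. → (16, 1)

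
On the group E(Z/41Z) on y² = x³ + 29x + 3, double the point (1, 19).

(7, 4)

tangent at (1, 19): λ = (3·1² + 29)/(2·19) ≡ 32/38. 38⁻¹ ≡ 27 (mod 41), so λ ≡ 32·27 ≡ 3.
  x = λ² - 1 - 1 = 9 - 2 ≡ 7; y = λ·(1 - 7) - 19 ≡ 4. → (7, 4)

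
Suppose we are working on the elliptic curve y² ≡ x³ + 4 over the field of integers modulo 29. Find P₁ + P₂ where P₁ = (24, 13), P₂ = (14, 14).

(24, 13) + (14, 14). λ = (14 - 13)/(14 - 24) ≡ 1/19 mod 29. 19⁻¹ ≡ 26 (mod 29), so λ ≡ 26.
  x = λ² - 24 - 14 = 676 - 38 ≡ 0; y = λ·(24 - 0) - 13 ≡ 2. → (0, 2)

(0, 2)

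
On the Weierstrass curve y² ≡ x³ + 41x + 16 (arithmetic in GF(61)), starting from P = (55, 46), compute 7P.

Repeated addition: build up to 7P.
2P: tangent at (55, 46): λ = (3·55² + 41)/(2·46) ≡ 27/31. 31⁻¹ ≡ 2 (mod 61), so λ ≡ 27·2 ≡ 54.
  x = λ² - 55 - 55 = 2916 - 110 ≡ 0; y = λ·(55 - 0) - 46 ≡ 57. → (0, 57)
3P: (0, 57) + (55, 46). λ = (46 - 57)/(55 - 0) ≡ 50/55 mod 61. 55⁻¹ ≡ 10 (mod 61) since 55·10 = 550 ≡ 1, so λ ≡ 12.
  x = λ² - 0 - 55 = 144 - 55 ≡ 28; y = λ·(0 - 28) - 57 ≡ 34. → (28, 34)
4P: (28, 34) + (55, 46). λ = (46 - 34)/(55 - 28) ≡ 12/27 mod 61. 27⁻¹ ≡ 52 (mod 61) since 27·52 = 1404 ≡ 1, so λ ≡ 14.
  x = λ² - 28 - 55 = 196 - 83 ≡ 52; y = λ·(28 - 52) - 34 ≡ 57. → (52, 57)
5P: (52, 57) + (55, 46). λ = (46 - 57)/(55 - 52) ≡ 50/3 mod 61. 3⁻¹ ≡ 41 (mod 61) since 3·41 = 123 ≡ 1, so λ ≡ 37.
  x = λ² - 52 - 55 = 1369 - 107 ≡ 42; y = λ·(52 - 42) - 57 ≡ 8. → (42, 8)
6P: (42, 8) + (55, 46). λ = (46 - 8)/(55 - 42) ≡ 38/13 mod 61. 13⁻¹ ≡ 47 (mod 61), so λ ≡ 17.
  x = λ² - 42 - 55 = 289 - 97 ≡ 9; y = λ·(42 - 9) - 8 ≡ 4. → (9, 4)
7P: (9, 4) + (55, 46). λ = (46 - 4)/(55 - 9) ≡ 42/46 mod 61. 46⁻¹ ≡ 4 (mod 61) since 46·4 = 184 ≡ 1, so λ ≡ 46.
  x = λ² - 9 - 55 = 2116 - 64 ≡ 39; y = λ·(9 - 39) - 4 ≡ 19. → (39, 19)

(39, 19)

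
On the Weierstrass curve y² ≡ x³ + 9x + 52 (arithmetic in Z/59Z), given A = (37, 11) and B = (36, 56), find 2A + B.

First 2A:
Repeated addition: build up to 2A.
2A: tangent at (37, 11): λ = (3·37² + 9)/(2·11) ≡ 45/22. 22⁻¹ ≡ 51 (mod 59) since 22·51 = 1122 ≡ 1, so λ ≡ 45·51 ≡ 53.
  x = λ² - 37 - 37 = 2809 - 74 ≡ 21; y = λ·(37 - 21) - 11 ≡ 11. → (21, 11)
2A = (21, 11).
Finally 2A + B:
(21, 11) + (36, 56). λ = (56 - 11)/(36 - 21) ≡ 45/15 mod 59. 15⁻¹ ≡ 4 (mod 59) since 15·4 = 60 ≡ 1, so λ ≡ 3.
  x = λ² - 21 - 36 = 9 - 57 ≡ 11; y = λ·(21 - 11) - 11 ≡ 19. → (11, 19)

(11, 19)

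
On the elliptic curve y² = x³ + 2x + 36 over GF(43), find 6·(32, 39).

Write G = (32, 39).
Double-and-add on 6 = (110)₂. Start with G = (32, 39) for the leading 1-bit.
double: tangent at (32, 39): λ = (3·32² + 2)/(2·39) ≡ 21/35. 35⁻¹ ≡ 16 (mod 43), so λ ≡ 21·16 ≡ 35.
  x = λ² - 32 - 32 = 1225 - 64 ≡ 0; y = λ·(32 - 0) - 39 ≡ 6. → (0, 6)
add G: (0, 6) + (32, 39). λ = (39 - 6)/(32 - 0) ≡ 33/32 mod 43. 32⁻¹ ≡ 39 (mod 43), so λ ≡ 40.
  x = λ² - 0 - 32 = 1600 - 32 ≡ 20; y = λ·(0 - 20) - 6 ≡ 11. → (20, 11)
double: tangent at (20, 11): λ = (3·20² + 2)/(2·11) ≡ 41/22. 22⁻¹ ≡ 2 (mod 43), so λ ≡ 41·2 ≡ 39.
  x = λ² - 20 - 20 = 1521 - 40 ≡ 19; y = λ·(20 - 19) - 11 ≡ 28. → (19, 28)

(19, 28)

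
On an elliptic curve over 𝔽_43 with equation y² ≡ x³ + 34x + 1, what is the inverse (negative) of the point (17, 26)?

-(17, 26) = (17, -26 mod 43) = (17, 17).

(17, 17)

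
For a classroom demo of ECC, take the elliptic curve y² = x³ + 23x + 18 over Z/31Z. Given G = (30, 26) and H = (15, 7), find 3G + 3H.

First 3G:
Repeated addition: build up to 3G.
2G: tangent at (30, 26): λ = (3·30² + 23)/(2·26) ≡ 26/21. 21⁻¹ ≡ 3 (mod 31), so λ ≡ 26·3 ≡ 16.
  x = λ² - 30 - 30 = 256 - 60 ≡ 10; y = λ·(30 - 10) - 26 ≡ 15. → (10, 15)
3G: (10, 15) + (30, 26). λ = (26 - 15)/(30 - 10) ≡ 11/20 mod 31. 20⁻¹ ≡ 14 (mod 31), so λ ≡ 30.
  x = λ² - 10 - 30 = 900 - 40 ≡ 23; y = λ·(10 - 23) - 15 ≡ 29. → (23, 29)
3G = (23, 29).
Next 3H:
Repeated addition: build up to 3H.
2H: tangent at (15, 7): λ = (3·15² + 23)/(2·7) ≡ 16/14. 14⁻¹ ≡ 20 (mod 31) since 14·20 = 280 ≡ 1, so λ ≡ 16·20 ≡ 10.
  x = λ² - 15 - 15 = 100 - 30 ≡ 8; y = λ·(15 - 8) - 7 ≡ 1. → (8, 1)
3H: (8, 1) + (15, 7). λ = (7 - 1)/(15 - 8) ≡ 6/7 mod 31. 7⁻¹ ≡ 9 (mod 31), so λ ≡ 23.
  x = λ² - 8 - 15 = 529 - 23 ≡ 10; y = λ·(8 - 10) - 1 ≡ 15. → (10, 15)
3H = (10, 15).
Finally 3G + 3H:
(23, 29) + (10, 15). λ = (15 - 29)/(10 - 23) ≡ 17/18 mod 31. 18⁻¹ ≡ 19 (mod 31), so λ ≡ 13.
  x = λ² - 23 - 10 = 169 - 33 ≡ 12; y = λ·(23 - 12) - 29 ≡ 21. → (12, 21)

(12, 21)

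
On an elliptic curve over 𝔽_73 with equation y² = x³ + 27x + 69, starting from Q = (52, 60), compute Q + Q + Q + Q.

Repeated addition: build up to 4Q.
2Q: tangent at (52, 60): λ = (3·52² + 27)/(2·60) ≡ 36/47. 47⁻¹ ≡ 14 (mod 73), so λ ≡ 36·14 ≡ 66.
  x = λ² - 52 - 52 = 4356 - 104 ≡ 18; y = λ·(52 - 18) - 60 ≡ 67. → (18, 67)
3Q: (18, 67) + (52, 60). λ = (60 - 67)/(52 - 18) ≡ 66/34 mod 73. 34⁻¹ ≡ 58 (mod 73), so λ ≡ 32.
  x = λ² - 18 - 52 = 1024 - 70 ≡ 5; y = λ·(18 - 5) - 67 ≡ 57. → (5, 57)
4Q: (5, 57) + (52, 60). λ = (60 - 57)/(52 - 5) ≡ 3/47 mod 73. 47⁻¹ ≡ 14 (mod 73), so λ ≡ 42.
  x = λ² - 5 - 52 = 1764 - 57 ≡ 28; y = λ·(5 - 28) - 57 ≡ 72. → (28, 72)

(28, 72)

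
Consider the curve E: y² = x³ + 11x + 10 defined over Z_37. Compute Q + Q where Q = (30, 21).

(18, 3)

tangent at (30, 21): λ = (3·30² + 11)/(2·21) ≡ 10/5. 5⁻¹ ≡ 15 (mod 37), so λ ≡ 10·15 ≡ 2.
  x = λ² - 30 - 30 = 4 - 60 ≡ 18; y = λ·(30 - 18) - 21 ≡ 3. → (18, 3)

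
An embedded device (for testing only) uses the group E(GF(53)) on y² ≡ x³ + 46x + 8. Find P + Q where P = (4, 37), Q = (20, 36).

(23, 47)

(4, 37) + (20, 36). λ = (36 - 37)/(20 - 4) ≡ 52/16 mod 53. 16⁻¹ ≡ 10 (mod 53) since 16·10 = 160 ≡ 1, so λ ≡ 43.
  x = λ² - 4 - 20 = 1849 - 24 ≡ 23; y = λ·(4 - 23) - 37 ≡ 47. → (23, 47)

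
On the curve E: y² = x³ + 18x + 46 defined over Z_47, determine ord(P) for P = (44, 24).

12

2P: tangent at (44, 24): λ = (3·44² + 18)/(2·24) ≡ 45/1. 1⁻¹ ≡ 1 (mod 47), so λ ≡ 45·1 ≡ 45.
  x = λ² - 44 - 44 = 2025 - 88 ≡ 10; y = λ·(44 - 10) - 24 ≡ 2. → (10, 2)
3P: (10, 2) + (44, 24). λ = (24 - 2)/(44 - 10) ≡ 22/34 mod 47. 34⁻¹ ≡ 18 (mod 47), so λ ≡ 20.
  x = λ² - 10 - 44 = 400 - 54 ≡ 17; y = λ·(10 - 17) - 2 ≡ 46. → (17, 46)
4P: (17, 46) + (44, 24). λ = (24 - 46)/(44 - 17) ≡ 25/27 mod 47. 27⁻¹ ≡ 7 (mod 47) since 27·7 = 189 ≡ 1, so λ ≡ 34.
  x = λ² - 17 - 44 = 1156 - 61 ≡ 14; y = λ·(17 - 14) - 46 ≡ 9. → (14, 9)
5P: (14, 9) + (44, 24). λ = (24 - 9)/(44 - 14) ≡ 15/30 mod 47. 30⁻¹ ≡ 11 (mod 47), so λ ≡ 24.
  x = λ² - 14 - 44 = 576 - 58 ≡ 1; y = λ·(14 - 1) - 9 ≡ 21. → (1, 21)
6P: (1, 21) + (44, 24). λ = (24 - 21)/(44 - 1) ≡ 3/43 mod 47. 43⁻¹ ≡ 35 (mod 47) since 43·35 = 1505 ≡ 1, so λ ≡ 11.
  x = λ² - 1 - 44 = 121 - 45 ≡ 29; y = λ·(1 - 29) - 21 ≡ 0. → (29, 0)
7P: (29, 0) + (44, 24). λ = (24 - 0)/(44 - 29) ≡ 24/15 mod 47. 15⁻¹ ≡ 22 (mod 47), so λ ≡ 11.
  x = λ² - 29 - 44 = 121 - 73 ≡ 1; y = λ·(29 - 1) - 0 ≡ 26. → (1, 26)
8P: (1, 26) + (44, 24). λ = (24 - 26)/(44 - 1) ≡ 45/43 mod 47. 43⁻¹ ≡ 35 (mod 47) since 43·35 = 1505 ≡ 1, so λ ≡ 24.
  x = λ² - 1 - 44 = 576 - 45 ≡ 14; y = λ·(1 - 14) - 26 ≡ 38. → (14, 38)
9P: (14, 38) + (44, 24). λ = (24 - 38)/(44 - 14) ≡ 33/30 mod 47. 30⁻¹ ≡ 11 (mod 47), so λ ≡ 34.
  x = λ² - 14 - 44 = 1156 - 58 ≡ 17; y = λ·(14 - 17) - 38 ≡ 1. → (17, 1)
10P: (17, 1) + (44, 24). λ = (24 - 1)/(44 - 17) ≡ 23/27 mod 47. 27⁻¹ ≡ 7 (mod 47) since 27·7 = 189 ≡ 1, so λ ≡ 20.
  x = λ² - 17 - 44 = 400 - 61 ≡ 10; y = λ·(17 - 10) - 1 ≡ 45. → (10, 45)
11P: (10, 45) + (44, 24). λ = (24 - 45)/(44 - 10) ≡ 26/34 mod 47. 34⁻¹ ≡ 18 (mod 47), so λ ≡ 45.
  x = λ² - 10 - 44 = 2025 - 54 ≡ 44; y = λ·(10 - 44) - 45 ≡ 23. → (44, 23)
12P: (44, 23) + (44, 24): same x and y₁ ≡ -y₂, so the sum is 𝒪.
12P = 𝒪, so the order is 12.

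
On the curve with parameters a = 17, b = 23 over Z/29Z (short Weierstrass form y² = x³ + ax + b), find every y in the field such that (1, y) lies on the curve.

none

x³ + 17x + 23 = 41 ≡ 12 (mod 29).
12 is a non-residue mod 29; no y exists.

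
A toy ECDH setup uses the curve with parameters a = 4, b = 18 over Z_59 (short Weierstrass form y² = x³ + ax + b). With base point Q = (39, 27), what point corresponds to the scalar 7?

Repeated addition: build up to 7Q.
2Q: tangent at (39, 27): λ = (3·39² + 4)/(2·27) ≡ 24/54. 54⁻¹ ≡ 47 (mod 59), so λ ≡ 24·47 ≡ 7.
  x = λ² - 39 - 39 = 49 - 78 ≡ 30; y = λ·(39 - 30) - 27 ≡ 36. → (30, 36)
3Q: (30, 36) + (39, 27). λ = (27 - 36)/(39 - 30) ≡ 50/9 mod 59. 9⁻¹ ≡ 46 (mod 59), so λ ≡ 58.
  x = λ² - 30 - 39 = 3364 - 69 ≡ 50; y = λ·(30 - 50) - 36 ≡ 43. → (50, 43)
4Q: (50, 43) + (39, 27). λ = (27 - 43)/(39 - 50) ≡ 43/48 mod 59. 48⁻¹ ≡ 16 (mod 59) since 48·16 = 768 ≡ 1, so λ ≡ 39.
  x = λ² - 50 - 39 = 1521 - 89 ≡ 16; y = λ·(50 - 16) - 43 ≡ 44. → (16, 44)
5Q: (16, 44) + (39, 27). λ = (27 - 44)/(39 - 16) ≡ 42/23 mod 59. 23⁻¹ ≡ 18 (mod 59), so λ ≡ 48.
  x = λ² - 16 - 39 = 2304 - 55 ≡ 7; y = λ·(16 - 7) - 44 ≡ 34. → (7, 34)
6Q: (7, 34) + (39, 27). λ = (27 - 34)/(39 - 7) ≡ 52/32 mod 59. 32⁻¹ ≡ 24 (mod 59), so λ ≡ 9.
  x = λ² - 7 - 39 = 81 - 46 ≡ 35; y = λ·(7 - 35) - 34 ≡ 9. → (35, 9)
7Q: (35, 9) + (39, 27). λ = (27 - 9)/(39 - 35) ≡ 18/4 mod 59. 4⁻¹ ≡ 15 (mod 59), so λ ≡ 34.
  x = λ² - 35 - 39 = 1156 - 74 ≡ 20; y = λ·(35 - 20) - 9 ≡ 29. → (20, 29)

(20, 29)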